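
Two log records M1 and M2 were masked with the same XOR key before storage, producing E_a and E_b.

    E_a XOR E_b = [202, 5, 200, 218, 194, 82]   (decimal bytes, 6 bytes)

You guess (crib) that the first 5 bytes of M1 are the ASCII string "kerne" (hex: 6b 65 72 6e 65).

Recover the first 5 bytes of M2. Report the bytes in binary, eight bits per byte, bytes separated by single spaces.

Since E_a ⊕ E_b = M1 ⊕ M2, XORing with the guessed M1 bytes yields the corresponding M2 bytes: M2 = (E_a ⊕ E_b) ⊕ M1.
byte 0: ca xor 6b = a1
byte 1: 05 xor 65 = 60
byte 2: c8 xor 72 = ba
byte 3: da xor 6e = b4
byte 4: c2 xor 65 = a7

10100001 01100000 10111010 10110100 10100111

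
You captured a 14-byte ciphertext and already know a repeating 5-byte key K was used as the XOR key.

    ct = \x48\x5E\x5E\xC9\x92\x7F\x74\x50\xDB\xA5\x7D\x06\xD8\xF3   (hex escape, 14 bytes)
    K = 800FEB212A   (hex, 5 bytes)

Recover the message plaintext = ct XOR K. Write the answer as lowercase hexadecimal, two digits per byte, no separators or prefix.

The 5-byte key repeats, so the effective keystream is 80 0f eb 21 2a 80 0f eb 21 2a 80 0f eb 21.
byte 0:  72 ^ 128 = 200
byte 1:  94 ^  15 =  81
byte 2:  94 ^ 235 = 181
byte 3: 201 ^  33 = 232
byte 4: 146 ^  42 = 184
byte 5: 127 ^ 128 = 255
byte 6: 116 ^  15 = 123
byte 7:  80 ^ 235 = 187
byte 8: 219 ^  33 = 250
byte 9: 165 ^  42 = 143
byte 10: 125 ^ 128 = 253
byte 11:   6 ^  15 =   9
byte 12: 216 ^ 235 =  51
byte 13: 243 ^  33 = 210

c851b5e8b8ff7bbbfa8ffd0933d2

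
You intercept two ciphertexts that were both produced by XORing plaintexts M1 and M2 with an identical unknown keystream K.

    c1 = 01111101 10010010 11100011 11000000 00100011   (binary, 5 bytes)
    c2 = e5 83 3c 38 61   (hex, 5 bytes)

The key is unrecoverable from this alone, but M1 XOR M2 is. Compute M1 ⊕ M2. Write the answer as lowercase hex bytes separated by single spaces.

98 11 df f8 42

c1 ⊕ c2 = (M1 ⊕ K) ⊕ (M2 ⊕ K) = M1 ⊕ M2 — the shared key cancels under XOR.
7d xor e5 = 98
92 xor 83 = 11
e3 xor 3c = df
c0 xor 38 = f8
23 xor 61 = 42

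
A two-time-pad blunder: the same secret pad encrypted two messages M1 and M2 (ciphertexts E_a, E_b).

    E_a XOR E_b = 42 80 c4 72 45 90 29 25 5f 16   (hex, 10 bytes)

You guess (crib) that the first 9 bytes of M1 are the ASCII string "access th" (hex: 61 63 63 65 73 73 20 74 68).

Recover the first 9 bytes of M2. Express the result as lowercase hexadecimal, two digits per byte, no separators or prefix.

23e3a71736e3095137

Since E_a ⊕ E_b = M1 ⊕ M2, XORing with the guessed M1 bytes yields the corresponding M2 bytes: M2 = (E_a ⊕ E_b) ⊕ M1.
byte 0: 42 XOR 61 = 23
byte 1: 80 XOR 63 = e3
byte 2: c4 XOR 63 = a7
byte 3: 72 XOR 65 = 17
byte 4: 45 XOR 73 = 36
byte 5: 90 XOR 73 = e3
byte 6: 29 XOR 20 = 09
byte 7: 25 XOR 74 = 51
byte 8: 5f XOR 68 = 37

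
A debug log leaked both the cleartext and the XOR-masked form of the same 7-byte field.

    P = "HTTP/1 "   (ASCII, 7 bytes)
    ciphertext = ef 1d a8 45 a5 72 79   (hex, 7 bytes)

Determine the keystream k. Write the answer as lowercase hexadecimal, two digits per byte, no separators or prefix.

Since ciphertext = P ⊕ k, XORing both sides with P gives k = P ⊕ ciphertext.
byte 0: 48 ^ ef = a7
byte 1: 54 ^ 1d = 49
byte 2: 54 ^ a8 = fc
byte 3: 50 ^ 45 = 15
byte 4: 2f ^ a5 = 8a
byte 5: 31 ^ 72 = 43
byte 6: 20 ^ 79 = 59

a749fc158a4359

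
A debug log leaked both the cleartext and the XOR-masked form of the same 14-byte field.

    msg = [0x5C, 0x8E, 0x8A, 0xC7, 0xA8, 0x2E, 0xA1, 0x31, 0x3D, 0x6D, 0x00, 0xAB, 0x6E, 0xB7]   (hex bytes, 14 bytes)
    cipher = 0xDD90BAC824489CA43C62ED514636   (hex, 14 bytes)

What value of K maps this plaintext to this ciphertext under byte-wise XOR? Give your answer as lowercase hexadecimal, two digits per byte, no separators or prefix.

Since cipher = msg ⊕ K, XORing both sides with msg gives K = msg ⊕ cipher.
 92 XOR 221 = 129
142 XOR 144 =  30
138 XOR 186 =  48
199 XOR 200 =  15
168 XOR  36 = 140
 46 XOR  72 = 102
161 XOR 156 =  61
 49 XOR 164 = 149
 61 XOR  60 =   1
109 XOR  98 =  15
  0 XOR 237 = 237
171 XOR  81 = 250
110 XOR  70 =  40
183 XOR  54 = 129

811e300f8c663d95010fedfa2881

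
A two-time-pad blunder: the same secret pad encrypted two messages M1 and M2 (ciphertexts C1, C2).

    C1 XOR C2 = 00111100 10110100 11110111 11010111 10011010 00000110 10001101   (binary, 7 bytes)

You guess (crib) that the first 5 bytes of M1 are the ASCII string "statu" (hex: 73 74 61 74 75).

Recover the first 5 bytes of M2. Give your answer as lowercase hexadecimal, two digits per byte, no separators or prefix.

4fc096a3ef

Since C1 ⊕ C2 = M1 ⊕ M2, XORing with the guessed M1 bytes yields the corresponding M2 bytes: M2 = (C1 ⊕ C2) ⊕ M1.
00111100 ^ 01110011 = 01001111
10110100 ^ 01110100 = 11000000
11110111 ^ 01100001 = 10010110
11010111 ^ 01110100 = 10100011
10011010 ^ 01110101 = 11101111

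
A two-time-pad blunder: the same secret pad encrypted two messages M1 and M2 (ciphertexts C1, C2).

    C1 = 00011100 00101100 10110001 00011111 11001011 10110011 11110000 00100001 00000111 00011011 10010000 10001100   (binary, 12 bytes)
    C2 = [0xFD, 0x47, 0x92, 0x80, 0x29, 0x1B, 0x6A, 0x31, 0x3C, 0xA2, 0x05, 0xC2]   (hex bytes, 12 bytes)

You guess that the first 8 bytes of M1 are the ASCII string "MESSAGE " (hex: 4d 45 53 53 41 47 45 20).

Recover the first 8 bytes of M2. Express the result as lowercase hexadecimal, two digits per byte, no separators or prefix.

First, C1 ⊕ C2 = (M1 ⊕ K) ⊕ (M2 ⊕ K) = M1 ⊕ M2, so the key drops out. Then M2 = (M1 ⊕ M2) ⊕ M1 over the first 8 bytes.
byte 0: (1c ^ fd) ^ 4d = e1 ^ 4d = ac
byte 1: (2c ^ 47) ^ 45 = 6b ^ 45 = 2e
byte 2: (b1 ^ 92) ^ 53 = 23 ^ 53 = 70
byte 3: (1f ^ 80) ^ 53 = 9f ^ 53 = cc
byte 4: (cb ^ 29) ^ 41 = e2 ^ 41 = a3
byte 5: (b3 ^ 1b) ^ 47 = a8 ^ 47 = ef
byte 6: (f0 ^ 6a) ^ 45 = 9a ^ 45 = df
byte 7: (21 ^ 31) ^ 20 = 10 ^ 20 = 30

ac2e70cca3efdf30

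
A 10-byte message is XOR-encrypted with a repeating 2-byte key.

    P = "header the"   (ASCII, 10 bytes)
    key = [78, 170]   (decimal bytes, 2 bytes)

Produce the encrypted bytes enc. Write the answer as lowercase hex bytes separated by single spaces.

The 2-byte key repeats, so the effective keystream is 4e aa 4e aa 4e aa 4e aa 4e aa.
byte 0: 104 XOR  78 =  38
byte 1: 101 XOR 170 = 207
byte 2:  97 XOR  78 =  47
byte 3: 100 XOR 170 = 206
byte 4: 101 XOR  78 =  43
byte 5: 114 XOR 170 = 216
byte 6:  32 XOR  78 = 110
byte 7: 116 XOR 170 = 222
byte 8: 104 XOR  78 =  38
byte 9: 101 XOR 170 = 207

26 cf 2f ce 2b d8 6e de 26 cf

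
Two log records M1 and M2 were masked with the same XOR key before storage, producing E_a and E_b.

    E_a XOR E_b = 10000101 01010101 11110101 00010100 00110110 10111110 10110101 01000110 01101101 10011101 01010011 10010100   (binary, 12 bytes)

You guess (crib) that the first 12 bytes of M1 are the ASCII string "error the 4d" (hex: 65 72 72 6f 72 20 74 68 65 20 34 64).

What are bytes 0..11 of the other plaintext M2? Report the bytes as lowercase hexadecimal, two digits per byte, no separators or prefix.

Since E_a ⊕ E_b = M1 ⊕ M2, XORing with the guessed M1 bytes yields the corresponding M2 bytes: M2 = (E_a ⊕ E_b) ⊕ M1.
85 ⊕ 65 = e0
55 ⊕ 72 = 27
f5 ⊕ 72 = 87
14 ⊕ 6f = 7b
36 ⊕ 72 = 44
be ⊕ 20 = 9e
b5 ⊕ 74 = c1
46 ⊕ 68 = 2e
6d ⊕ 65 = 08
9d ⊕ 20 = bd
53 ⊕ 34 = 67
94 ⊕ 64 = f0

e027877b449ec12e08bd67f0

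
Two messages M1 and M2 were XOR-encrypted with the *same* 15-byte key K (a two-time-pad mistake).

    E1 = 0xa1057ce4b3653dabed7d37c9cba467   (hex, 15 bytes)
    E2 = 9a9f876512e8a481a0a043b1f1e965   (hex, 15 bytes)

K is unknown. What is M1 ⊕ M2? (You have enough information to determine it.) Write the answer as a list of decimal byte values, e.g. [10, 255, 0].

E1 ⊕ E2 = (M1 ⊕ K) ⊕ (M2 ⊕ K) = M1 ⊕ M2 — the shared key cancels under XOR.
a1 xor 9a = 3b
05 xor 9f = 9a
7c xor 87 = fb
e4 xor 65 = 81
b3 xor 12 = a1
65 xor e8 = 8d
3d xor a4 = 99
ab xor 81 = 2a
ed xor a0 = 4d
7d xor a0 = dd
37 xor 43 = 74
c9 xor b1 = 78
cb xor f1 = 3a
a4 xor e9 = 4d
67 xor 65 = 02

[59, 154, 251, 129, 161, 141, 153, 42, 77, 221, 116, 120, 58, 77, 2]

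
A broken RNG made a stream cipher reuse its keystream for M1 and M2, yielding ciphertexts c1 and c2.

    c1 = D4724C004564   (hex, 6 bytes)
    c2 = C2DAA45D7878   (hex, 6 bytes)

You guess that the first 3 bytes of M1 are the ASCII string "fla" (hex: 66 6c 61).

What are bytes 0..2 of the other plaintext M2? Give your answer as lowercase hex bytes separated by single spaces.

First, c1 ⊕ c2 = (M1 ⊕ K) ⊕ (M2 ⊕ K) = M1 ⊕ M2, so the key drops out. Then M2 = (M1 ⊕ M2) ⊕ M1 over the first 3 bytes.
byte 0: (d4 XOR c2) XOR 66 = 16 XOR 66 = 70
byte 1: (72 XOR da) XOR 6c = a8 XOR 6c = c4
byte 2: (4c XOR a4) XOR 61 = e8 XOR 61 = 89

70 c4 89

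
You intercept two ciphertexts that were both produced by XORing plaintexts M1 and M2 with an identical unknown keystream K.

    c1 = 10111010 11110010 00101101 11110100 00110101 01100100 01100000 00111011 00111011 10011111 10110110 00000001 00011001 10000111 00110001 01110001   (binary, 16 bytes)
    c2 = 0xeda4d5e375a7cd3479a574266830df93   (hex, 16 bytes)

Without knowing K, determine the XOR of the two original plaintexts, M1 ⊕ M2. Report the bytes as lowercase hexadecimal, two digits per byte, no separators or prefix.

c1 ⊕ c2 = (M1 ⊕ K) ⊕ (M2 ⊕ K) = M1 ⊕ M2 — the shared key cancels under XOR.
byte 0: ba ^ ed = 57
byte 1: f2 ^ a4 = 56
byte 2: 2d ^ d5 = f8
byte 3: f4 ^ e3 = 17
byte 4: 35 ^ 75 = 40
byte 5: 64 ^ a7 = c3
byte 6: 60 ^ cd = ad
byte 7: 3b ^ 34 = 0f
byte 8: 3b ^ 79 = 42
byte 9: 9f ^ a5 = 3a
byte 10: b6 ^ 74 = c2
byte 11: 01 ^ 26 = 27
byte 12: 19 ^ 68 = 71
byte 13: 87 ^ 30 = b7
byte 14: 31 ^ df = ee
byte 15: 71 ^ 93 = e2

5756f81740c3ad0f423ac22771b7eee2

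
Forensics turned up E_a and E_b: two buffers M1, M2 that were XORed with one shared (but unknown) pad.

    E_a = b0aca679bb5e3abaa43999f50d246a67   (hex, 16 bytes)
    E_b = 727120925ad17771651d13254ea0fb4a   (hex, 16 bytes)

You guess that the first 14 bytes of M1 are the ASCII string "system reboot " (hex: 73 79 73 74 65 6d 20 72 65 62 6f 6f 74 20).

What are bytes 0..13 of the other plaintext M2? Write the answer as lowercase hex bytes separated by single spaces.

b1 a4 f5 9f 84 e2 6d b9 a4 46 e5 bf 37 a4

First, E_a ⊕ E_b = (M1 ⊕ K) ⊕ (M2 ⊕ K) = M1 ⊕ M2, so the key drops out. Then M2 = (M1 ⊕ M2) ⊕ M1 over the first 14 bytes.
byte 0: (b0 ^ 72) ^ 73 = c2 ^ 73 = b1
byte 1: (ac ^ 71) ^ 79 = dd ^ 79 = a4
byte 2: (a6 ^ 20) ^ 73 = 86 ^ 73 = f5
byte 3: (79 ^ 92) ^ 74 = eb ^ 74 = 9f
byte 4: (bb ^ 5a) ^ 65 = e1 ^ 65 = 84
byte 5: (5e ^ d1) ^ 6d = 8f ^ 6d = e2
byte 6: (3a ^ 77) ^ 20 = 4d ^ 20 = 6d
byte 7: (ba ^ 71) ^ 72 = cb ^ 72 = b9
byte 8: (a4 ^ 65) ^ 65 = c1 ^ 65 = a4
byte 9: (39 ^ 1d) ^ 62 = 24 ^ 62 = 46
byte 10: (99 ^ 13) ^ 6f = 8a ^ 6f = e5
byte 11: (f5 ^ 25) ^ 6f = d0 ^ 6f = bf
byte 12: (0d ^ 4e) ^ 74 = 43 ^ 74 = 37
byte 13: (24 ^ a0) ^ 20 = 84 ^ 20 = a4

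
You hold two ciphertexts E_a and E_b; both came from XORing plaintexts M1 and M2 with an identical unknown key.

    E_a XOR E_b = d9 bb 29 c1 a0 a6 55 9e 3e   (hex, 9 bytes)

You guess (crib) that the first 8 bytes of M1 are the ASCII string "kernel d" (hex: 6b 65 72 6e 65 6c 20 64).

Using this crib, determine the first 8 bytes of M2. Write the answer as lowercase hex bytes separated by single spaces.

b2 de 5b af c5 ca 75 fa

Since E_a ⊕ E_b = M1 ⊕ M2, XORing with the guessed M1 bytes yields the corresponding M2 bytes: M2 = (E_a ⊕ E_b) ⊕ M1.
byte 0: d9 xor 6b = b2
byte 1: bb xor 65 = de
byte 2: 29 xor 72 = 5b
byte 3: c1 xor 6e = af
byte 4: a0 xor 65 = c5
byte 5: a6 xor 6c = ca
byte 6: 55 xor 20 = 75
byte 7: 9e xor 64 = fa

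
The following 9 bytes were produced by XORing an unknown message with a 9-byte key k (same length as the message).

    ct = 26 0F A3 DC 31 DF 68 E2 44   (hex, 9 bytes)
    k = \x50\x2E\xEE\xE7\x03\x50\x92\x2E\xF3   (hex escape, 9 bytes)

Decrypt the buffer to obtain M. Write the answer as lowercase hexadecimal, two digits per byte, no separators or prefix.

76214d3b328ffaccb7

26 xor 50 = 76
0f xor 2e = 21
a3 xor ee = 4d
dc xor e7 = 3b
31 xor 03 = 32
df xor 50 = 8f
68 xor 92 = fa
e2 xor 2e = cc
44 xor f3 = b7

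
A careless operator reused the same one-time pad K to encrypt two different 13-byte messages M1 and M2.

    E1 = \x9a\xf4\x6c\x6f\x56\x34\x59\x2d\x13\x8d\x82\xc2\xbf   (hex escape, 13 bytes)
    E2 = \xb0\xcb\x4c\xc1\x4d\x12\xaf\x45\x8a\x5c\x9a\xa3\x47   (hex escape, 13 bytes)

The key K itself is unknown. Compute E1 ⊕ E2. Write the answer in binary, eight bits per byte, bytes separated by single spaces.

00101010 00111111 00100000 10101110 00011011 00100110 11110110 01101000 10011001 11010001 00011000 01100001 11111000

E1 ⊕ E2 = (M1 ⊕ K) ⊕ (M2 ⊕ K) = M1 ⊕ M2 — the shared key cancels under XOR.
byte 0: 9a ^ b0 = 2a
byte 1: f4 ^ cb = 3f
byte 2: 6c ^ 4c = 20
byte 3: 6f ^ c1 = ae
byte 4: 56 ^ 4d = 1b
byte 5: 34 ^ 12 = 26
byte 6: 59 ^ af = f6
byte 7: 2d ^ 45 = 68
byte 8: 13 ^ 8a = 99
byte 9: 8d ^ 5c = d1
byte 10: 82 ^ 9a = 18
byte 11: c2 ^ a3 = 61
byte 12: bf ^ 47 = f8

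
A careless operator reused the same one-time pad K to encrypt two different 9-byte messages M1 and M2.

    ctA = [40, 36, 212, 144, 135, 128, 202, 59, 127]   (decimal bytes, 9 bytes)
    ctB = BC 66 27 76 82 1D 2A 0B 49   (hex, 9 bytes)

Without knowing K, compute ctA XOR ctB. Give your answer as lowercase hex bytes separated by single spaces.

94 42 f3 e6 05 9d e0 30 36

ctA ⊕ ctB = (M1 ⊕ K) ⊕ (M2 ⊕ K) = M1 ⊕ M2 — the shared key cancels under XOR.
28 xor bc = 94
24 xor 66 = 42
d4 xor 27 = f3
90 xor 76 = e6
87 xor 82 = 05
80 xor 1d = 9d
ca xor 2a = e0
3b xor 0b = 30
7f xor 49 = 36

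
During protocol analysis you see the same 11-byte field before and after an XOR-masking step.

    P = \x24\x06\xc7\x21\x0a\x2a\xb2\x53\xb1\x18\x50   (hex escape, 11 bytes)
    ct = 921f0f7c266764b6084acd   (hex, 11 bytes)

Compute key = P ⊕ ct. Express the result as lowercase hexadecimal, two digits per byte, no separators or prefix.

Since ct = P ⊕ key, XORing both sides with P gives key = P ⊕ ct.
24 ^ 92 = b6
06 ^ 1f = 19
c7 ^ 0f = c8
21 ^ 7c = 5d
0a ^ 26 = 2c
2a ^ 67 = 4d
b2 ^ 64 = d6
53 ^ b6 = e5
b1 ^ 08 = b9
18 ^ 4a = 52
50 ^ cd = 9d

b619c85d2c4dd6e5b9529d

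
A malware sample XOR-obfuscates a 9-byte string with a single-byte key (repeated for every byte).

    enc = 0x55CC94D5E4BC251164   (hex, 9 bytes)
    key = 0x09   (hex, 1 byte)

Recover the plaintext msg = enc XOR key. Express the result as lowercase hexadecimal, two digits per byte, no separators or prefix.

The 1-byte key repeats, so the effective keystream is 09 09 09 09 09 09 09 09 09.
byte 0: 55 ⊕ 09 = 5c
byte 1: cc ⊕ 09 = c5
byte 2: 94 ⊕ 09 = 9d
byte 3: d5 ⊕ 09 = dc
byte 4: e4 ⊕ 09 = ed
byte 5: bc ⊕ 09 = b5
byte 6: 25 ⊕ 09 = 2c
byte 7: 11 ⊕ 09 = 18
byte 8: 64 ⊕ 09 = 6d

5cc59ddcedb52c186d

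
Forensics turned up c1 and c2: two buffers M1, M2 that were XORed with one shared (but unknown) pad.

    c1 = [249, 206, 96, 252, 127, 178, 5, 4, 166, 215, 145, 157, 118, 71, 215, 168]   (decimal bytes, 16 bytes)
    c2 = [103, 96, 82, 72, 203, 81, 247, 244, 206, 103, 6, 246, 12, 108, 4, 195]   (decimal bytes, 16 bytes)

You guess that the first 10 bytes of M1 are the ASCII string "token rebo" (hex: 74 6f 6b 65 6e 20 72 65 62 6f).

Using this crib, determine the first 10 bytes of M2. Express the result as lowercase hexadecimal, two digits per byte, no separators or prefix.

First, c1 ⊕ c2 = (M1 ⊕ K) ⊕ (M2 ⊕ K) = M1 ⊕ M2, so the key drops out. Then M2 = (M1 ⊕ M2) ⊕ M1 over the first 10 bytes.
byte 0: (f9 xor 67) xor 74 = 9e xor 74 = ea
byte 1: (ce xor 60) xor 6f = ae xor 6f = c1
byte 2: (60 xor 52) xor 6b = 32 xor 6b = 59
byte 3: (fc xor 48) xor 65 = b4 xor 65 = d1
byte 4: (7f xor cb) xor 6e = b4 xor 6e = da
byte 5: (b2 xor 51) xor 20 = e3 xor 20 = c3
byte 6: (05 xor f7) xor 72 = f2 xor 72 = 80
byte 7: (04 xor f4) xor 65 = f0 xor 65 = 95
byte 8: (a6 xor ce) xor 62 = 68 xor 62 = 0a
byte 9: (d7 xor 67) xor 6f = b0 xor 6f = df

eac159d1dac380950adf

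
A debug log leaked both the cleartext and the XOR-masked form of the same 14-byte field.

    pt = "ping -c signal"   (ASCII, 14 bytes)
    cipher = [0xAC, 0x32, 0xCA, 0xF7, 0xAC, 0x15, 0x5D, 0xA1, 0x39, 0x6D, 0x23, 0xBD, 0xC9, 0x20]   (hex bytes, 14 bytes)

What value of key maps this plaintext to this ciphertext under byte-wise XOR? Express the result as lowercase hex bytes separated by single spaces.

dc 5b a4 90 8c 38 3e 81 4a 04 44 d3 a8 4c

Since cipher = pt ⊕ key, XORing both sides with pt gives key = pt ⊕ cipher.
byte 0: 70 XOR ac = dc
byte 1: 69 XOR 32 = 5b
byte 2: 6e XOR ca = a4
byte 3: 67 XOR f7 = 90
byte 4: 20 XOR ac = 8c
byte 5: 2d XOR 15 = 38
byte 6: 63 XOR 5d = 3e
byte 7: 20 XOR a1 = 81
byte 8: 73 XOR 39 = 4a
byte 9: 69 XOR 6d = 04
byte 10: 67 XOR 23 = 44
byte 11: 6e XOR bd = d3
byte 12: 61 XOR c9 = a8
byte 13: 6c XOR 20 = 4c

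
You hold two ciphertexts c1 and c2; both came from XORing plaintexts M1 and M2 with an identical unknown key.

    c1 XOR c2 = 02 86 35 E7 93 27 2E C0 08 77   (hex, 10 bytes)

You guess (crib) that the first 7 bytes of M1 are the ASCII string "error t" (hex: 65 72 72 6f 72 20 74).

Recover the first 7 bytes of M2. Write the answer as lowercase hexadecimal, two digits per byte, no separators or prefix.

Since c1 ⊕ c2 = M1 ⊕ M2, XORing with the guessed M1 bytes yields the corresponding M2 bytes: M2 = (c1 ⊕ c2) ⊕ M1.
02 xor 65 = 67
86 xor 72 = f4
35 xor 72 = 47
e7 xor 6f = 88
93 xor 72 = e1
27 xor 20 = 07
2e xor 74 = 5a

67f44788e1075a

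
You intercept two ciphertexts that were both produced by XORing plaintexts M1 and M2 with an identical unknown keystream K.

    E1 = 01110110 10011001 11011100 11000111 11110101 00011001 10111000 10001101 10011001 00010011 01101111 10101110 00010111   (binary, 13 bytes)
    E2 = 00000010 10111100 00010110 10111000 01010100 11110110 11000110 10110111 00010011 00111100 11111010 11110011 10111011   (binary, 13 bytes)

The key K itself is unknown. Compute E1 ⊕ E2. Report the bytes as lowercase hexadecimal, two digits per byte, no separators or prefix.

E1 ⊕ E2 = (M1 ⊕ K) ⊕ (M2 ⊕ K) = M1 ⊕ M2 — the shared key cancels under XOR.
76 ⊕ 02 = 74
99 ⊕ bc = 25
dc ⊕ 16 = ca
c7 ⊕ b8 = 7f
f5 ⊕ 54 = a1
19 ⊕ f6 = ef
b8 ⊕ c6 = 7e
8d ⊕ b7 = 3a
99 ⊕ 13 = 8a
13 ⊕ 3c = 2f
6f ⊕ fa = 95
ae ⊕ f3 = 5d
17 ⊕ bb = ac

7425ca7fa1ef7e3a8a2f955dac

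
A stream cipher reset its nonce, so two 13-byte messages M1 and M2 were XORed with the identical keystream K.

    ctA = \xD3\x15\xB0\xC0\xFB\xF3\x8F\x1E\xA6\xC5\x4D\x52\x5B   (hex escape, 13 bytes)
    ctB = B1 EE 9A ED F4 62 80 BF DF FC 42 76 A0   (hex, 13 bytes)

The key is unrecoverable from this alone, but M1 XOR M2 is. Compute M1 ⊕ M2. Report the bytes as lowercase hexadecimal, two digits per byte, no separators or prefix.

ctA ⊕ ctB = (M1 ⊕ K) ⊕ (M2 ⊕ K) = M1 ⊕ M2 — the shared key cancels under XOR.
211 ^ 177 =  98
 21 ^ 238 = 251
176 ^ 154 =  42
192 ^ 237 =  45
251 ^ 244 =  15
243 ^  98 = 145
143 ^ 128 =  15
 30 ^ 191 = 161
166 ^ 223 = 121
197 ^ 252 =  57
 77 ^  66 =  15
 82 ^ 118 =  36
 91 ^ 160 = 251

62fb2a2d0f910fa179390f24fb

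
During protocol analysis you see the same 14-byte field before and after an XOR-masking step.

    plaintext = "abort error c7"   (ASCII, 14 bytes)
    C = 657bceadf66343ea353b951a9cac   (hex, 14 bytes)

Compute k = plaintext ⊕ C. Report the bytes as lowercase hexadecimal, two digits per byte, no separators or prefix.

Since C = plaintext ⊕ k, XORing both sides with plaintext gives k = plaintext ⊕ C.
61 ⊕ 65 = 04
62 ⊕ 7b = 19
6f ⊕ ce = a1
72 ⊕ ad = df
74 ⊕ f6 = 82
20 ⊕ 63 = 43
65 ⊕ 43 = 26
72 ⊕ ea = 98
72 ⊕ 35 = 47
6f ⊕ 3b = 54
72 ⊕ 95 = e7
20 ⊕ 1a = 3a
63 ⊕ 9c = ff
37 ⊕ ac = 9b

0419a1df824326984754e73aff9b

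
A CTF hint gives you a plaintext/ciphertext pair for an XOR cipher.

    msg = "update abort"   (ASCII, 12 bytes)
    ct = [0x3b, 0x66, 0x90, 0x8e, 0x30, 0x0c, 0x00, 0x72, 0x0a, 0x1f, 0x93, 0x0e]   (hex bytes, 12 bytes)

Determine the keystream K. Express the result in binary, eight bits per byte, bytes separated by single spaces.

01001110 00010110 11110100 11101111 01000100 01101001 00100000 00010011 01101000 01110000 11100001 01111010

Since ct = msg ⊕ K, XORing both sides with msg gives K = msg ⊕ ct.
byte 0: 75 XOR 3b = 4e
byte 1: 70 XOR 66 = 16
byte 2: 64 XOR 90 = f4
byte 3: 61 XOR 8e = ef
byte 4: 74 XOR 30 = 44
byte 5: 65 XOR 0c = 69
byte 6: 20 XOR 00 = 20
byte 7: 61 XOR 72 = 13
byte 8: 62 XOR 0a = 68
byte 9: 6f XOR 1f = 70
byte 10: 72 XOR 93 = e1
byte 11: 74 XOR 0e = 7a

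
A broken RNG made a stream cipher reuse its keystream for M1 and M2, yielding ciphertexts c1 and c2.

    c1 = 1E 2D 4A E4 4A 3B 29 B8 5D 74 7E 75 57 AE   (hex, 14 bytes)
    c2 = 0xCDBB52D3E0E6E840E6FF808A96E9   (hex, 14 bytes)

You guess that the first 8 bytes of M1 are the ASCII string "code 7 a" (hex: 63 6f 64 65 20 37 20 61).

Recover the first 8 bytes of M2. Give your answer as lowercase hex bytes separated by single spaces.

First, c1 ⊕ c2 = (M1 ⊕ K) ⊕ (M2 ⊕ K) = M1 ⊕ M2, so the key drops out. Then M2 = (M1 ⊕ M2) ⊕ M1 over the first 8 bytes.
byte 0: (1e ^ cd) ^ 63 = d3 ^ 63 = b0
byte 1: (2d ^ bb) ^ 6f = 96 ^ 6f = f9
byte 2: (4a ^ 52) ^ 64 = 18 ^ 64 = 7c
byte 3: (e4 ^ d3) ^ 65 = 37 ^ 65 = 52
byte 4: (4a ^ e0) ^ 20 = aa ^ 20 = 8a
byte 5: (3b ^ e6) ^ 37 = dd ^ 37 = ea
byte 6: (29 ^ e8) ^ 20 = c1 ^ 20 = e1
byte 7: (b8 ^ 40) ^ 61 = f8 ^ 61 = 99

b0 f9 7c 52 8a ea e1 99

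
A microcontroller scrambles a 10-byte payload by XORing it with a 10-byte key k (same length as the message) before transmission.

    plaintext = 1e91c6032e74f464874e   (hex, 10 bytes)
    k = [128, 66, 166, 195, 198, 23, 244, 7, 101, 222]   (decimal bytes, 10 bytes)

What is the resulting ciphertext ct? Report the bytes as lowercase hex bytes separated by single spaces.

9e d3 60 c0 e8 63 00 63 e2 90

1e ⊕ 80 = 9e
91 ⊕ 42 = d3
c6 ⊕ a6 = 60
03 ⊕ c3 = c0
2e ⊕ c6 = e8
74 ⊕ 17 = 63
f4 ⊕ f4 = 00
64 ⊕ 07 = 63
87 ⊕ 65 = e2
4e ⊕ de = 90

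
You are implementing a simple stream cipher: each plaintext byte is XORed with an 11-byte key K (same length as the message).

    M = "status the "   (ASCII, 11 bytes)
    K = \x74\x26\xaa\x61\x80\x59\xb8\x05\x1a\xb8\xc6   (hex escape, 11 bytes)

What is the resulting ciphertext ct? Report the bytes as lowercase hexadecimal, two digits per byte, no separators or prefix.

73 xor 74 = 07
74 xor 26 = 52
61 xor aa = cb
74 xor 61 = 15
75 xor 80 = f5
73 xor 59 = 2a
20 xor b8 = 98
74 xor 05 = 71
68 xor 1a = 72
65 xor b8 = dd
20 xor c6 = e6

0752cb15f52a987172dde6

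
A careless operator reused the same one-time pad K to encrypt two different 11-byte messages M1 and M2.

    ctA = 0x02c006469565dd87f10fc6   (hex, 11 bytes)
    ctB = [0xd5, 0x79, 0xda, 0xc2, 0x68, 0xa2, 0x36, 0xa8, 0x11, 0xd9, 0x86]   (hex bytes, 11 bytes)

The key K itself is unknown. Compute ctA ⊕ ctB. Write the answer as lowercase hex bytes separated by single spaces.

d7 b9 dc 84 fd c7 eb 2f e0 d6 40

ctA ⊕ ctB = (M1 ⊕ K) ⊕ (M2 ⊕ K) = M1 ⊕ M2 — the shared key cancels under XOR.
byte 0: 02 xor d5 = d7
byte 1: c0 xor 79 = b9
byte 2: 06 xor da = dc
byte 3: 46 xor c2 = 84
byte 4: 95 xor 68 = fd
byte 5: 65 xor a2 = c7
byte 6: dd xor 36 = eb
byte 7: 87 xor a8 = 2f
byte 8: f1 xor 11 = e0
byte 9: 0f xor d9 = d6
byte 10: c6 xor 86 = 40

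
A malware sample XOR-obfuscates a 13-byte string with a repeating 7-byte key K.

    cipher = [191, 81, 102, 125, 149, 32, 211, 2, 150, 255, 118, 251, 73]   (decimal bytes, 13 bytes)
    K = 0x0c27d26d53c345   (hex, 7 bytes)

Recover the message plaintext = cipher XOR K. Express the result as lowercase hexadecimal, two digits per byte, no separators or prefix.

b376b410c6e3960eb12d1ba88a

The 7-byte key repeats, so the effective keystream is 0c 27 d2 6d 53 c3 45 0c 27 d2 6d 53 c3.
byte 0: 10111111 xor 00001100 = 10110011
byte 1: 01010001 xor 00100111 = 01110110
byte 2: 01100110 xor 11010010 = 10110100
byte 3: 01111101 xor 01101101 = 00010000
byte 4: 10010101 xor 01010011 = 11000110
byte 5: 00100000 xor 11000011 = 11100011
byte 6: 11010011 xor 01000101 = 10010110
byte 7: 00000010 xor 00001100 = 00001110
byte 8: 10010110 xor 00100111 = 10110001
byte 9: 11111111 xor 11010010 = 00101101
byte 10: 01110110 xor 01101101 = 00011011
byte 11: 11111011 xor 01010011 = 10101000
byte 12: 01001001 xor 11000011 = 10001010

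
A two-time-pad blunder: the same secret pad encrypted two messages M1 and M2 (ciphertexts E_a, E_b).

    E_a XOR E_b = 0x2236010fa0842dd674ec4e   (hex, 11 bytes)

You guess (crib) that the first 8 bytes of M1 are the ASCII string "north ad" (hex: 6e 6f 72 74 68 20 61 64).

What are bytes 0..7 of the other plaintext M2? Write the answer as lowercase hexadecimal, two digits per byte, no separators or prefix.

Since E_a ⊕ E_b = M1 ⊕ M2, XORing with the guessed M1 bytes yields the corresponding M2 bytes: M2 = (E_a ⊕ E_b) ⊕ M1.
 34 ^ 110 =  76
 54 ^ 111 =  89
  1 ^ 114 = 115
 15 ^ 116 = 123
160 ^ 104 = 200
132 ^  32 = 164
 45 ^  97 =  76
214 ^ 100 = 178

4c59737bc8a44cb2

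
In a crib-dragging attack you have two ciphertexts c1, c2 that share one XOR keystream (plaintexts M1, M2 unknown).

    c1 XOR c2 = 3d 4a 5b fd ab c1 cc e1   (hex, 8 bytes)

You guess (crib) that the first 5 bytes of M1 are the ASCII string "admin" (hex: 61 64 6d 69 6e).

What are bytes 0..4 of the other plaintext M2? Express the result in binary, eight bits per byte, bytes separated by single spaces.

01011100 00101110 00110110 10010100 11000101

Since c1 ⊕ c2 = M1 ⊕ M2, XORing with the guessed M1 bytes yields the corresponding M2 bytes: M2 = (c1 ⊕ c2) ⊕ M1.
3d ^ 61 = 5c
4a ^ 64 = 2e
5b ^ 6d = 36
fd ^ 69 = 94
ab ^ 6e = c5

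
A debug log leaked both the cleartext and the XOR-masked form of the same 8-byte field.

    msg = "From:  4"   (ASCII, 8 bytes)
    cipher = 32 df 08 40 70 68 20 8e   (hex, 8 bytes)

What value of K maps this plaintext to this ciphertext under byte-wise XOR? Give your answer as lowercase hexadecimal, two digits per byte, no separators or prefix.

74ad672d4a4800ba

Since cipher = msg ⊕ K, XORing both sides with msg gives K = msg ⊕ cipher.
01000110 xor 00110010 = 01110100
01110010 xor 11011111 = 10101101
01101111 xor 00001000 = 01100111
01101101 xor 01000000 = 00101101
00111010 xor 01110000 = 01001010
00100000 xor 01101000 = 01001000
00100000 xor 00100000 = 00000000
00110100 xor 10001110 = 10111010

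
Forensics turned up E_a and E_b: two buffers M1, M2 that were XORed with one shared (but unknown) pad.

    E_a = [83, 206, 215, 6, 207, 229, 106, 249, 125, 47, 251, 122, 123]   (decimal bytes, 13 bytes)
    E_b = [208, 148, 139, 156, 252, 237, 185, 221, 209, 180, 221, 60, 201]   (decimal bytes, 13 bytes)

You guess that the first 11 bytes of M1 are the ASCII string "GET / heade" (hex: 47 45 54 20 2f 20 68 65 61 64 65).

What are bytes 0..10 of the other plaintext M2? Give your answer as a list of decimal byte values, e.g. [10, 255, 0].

First, E_a ⊕ E_b = (M1 ⊕ K) ⊕ (M2 ⊕ K) = M1 ⊕ M2, so the key drops out. Then M2 = (M1 ⊕ M2) ⊕ M1 over the first 11 bytes.
byte 0: (53 ^ d0) ^ 47 = 83 ^ 47 = c4
byte 1: (ce ^ 94) ^ 45 = 5a ^ 45 = 1f
byte 2: (d7 ^ 8b) ^ 54 = 5c ^ 54 = 08
byte 3: (06 ^ 9c) ^ 20 = 9a ^ 20 = ba
byte 4: (cf ^ fc) ^ 2f = 33 ^ 2f = 1c
byte 5: (e5 ^ ed) ^ 20 = 08 ^ 20 = 28
byte 6: (6a ^ b9) ^ 68 = d3 ^ 68 = bb
byte 7: (f9 ^ dd) ^ 65 = 24 ^ 65 = 41
byte 8: (7d ^ d1) ^ 61 = ac ^ 61 = cd
byte 9: (2f ^ b4) ^ 64 = 9b ^ 64 = ff
byte 10: (fb ^ dd) ^ 65 = 26 ^ 65 = 43

[196, 31, 8, 186, 28, 40, 187, 65, 205, 255, 67]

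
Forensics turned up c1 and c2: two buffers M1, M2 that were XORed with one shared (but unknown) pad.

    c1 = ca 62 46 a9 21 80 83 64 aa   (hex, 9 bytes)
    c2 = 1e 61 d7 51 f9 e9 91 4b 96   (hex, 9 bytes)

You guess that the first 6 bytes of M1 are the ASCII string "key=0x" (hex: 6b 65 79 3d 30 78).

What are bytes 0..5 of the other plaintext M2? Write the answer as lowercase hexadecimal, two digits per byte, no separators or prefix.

bf66e8c5e811

First, c1 ⊕ c2 = (M1 ⊕ K) ⊕ (M2 ⊕ K) = M1 ⊕ M2, so the key drops out. Then M2 = (M1 ⊕ M2) ⊕ M1 over the first 6 bytes.
byte 0: (ca xor 1e) xor 6b = d4 xor 6b = bf
byte 1: (62 xor 61) xor 65 = 03 xor 65 = 66
byte 2: (46 xor d7) xor 79 = 91 xor 79 = e8
byte 3: (a9 xor 51) xor 3d = f8 xor 3d = c5
byte 4: (21 xor f9) xor 30 = d8 xor 30 = e8
byte 5: (80 xor e9) xor 78 = 69 xor 78 = 11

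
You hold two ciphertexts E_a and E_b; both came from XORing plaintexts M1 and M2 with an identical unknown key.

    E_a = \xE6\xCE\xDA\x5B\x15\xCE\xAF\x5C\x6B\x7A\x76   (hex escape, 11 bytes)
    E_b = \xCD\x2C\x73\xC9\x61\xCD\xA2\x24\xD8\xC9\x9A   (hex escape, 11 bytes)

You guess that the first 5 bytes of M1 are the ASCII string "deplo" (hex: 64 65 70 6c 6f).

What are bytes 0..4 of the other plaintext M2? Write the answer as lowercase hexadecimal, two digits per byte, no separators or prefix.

First, E_a ⊕ E_b = (M1 ⊕ K) ⊕ (M2 ⊕ K) = M1 ⊕ M2, so the key drops out. Then M2 = (M1 ⊕ M2) ⊕ M1 over the first 5 bytes.
byte 0: (e6 ^ cd) ^ 64 = 2b ^ 64 = 4f
byte 1: (ce ^ 2c) ^ 65 = e2 ^ 65 = 87
byte 2: (da ^ 73) ^ 70 = a9 ^ 70 = d9
byte 3: (5b ^ c9) ^ 6c = 92 ^ 6c = fe
byte 4: (15 ^ 61) ^ 6f = 74 ^ 6f = 1b

4f87d9fe1b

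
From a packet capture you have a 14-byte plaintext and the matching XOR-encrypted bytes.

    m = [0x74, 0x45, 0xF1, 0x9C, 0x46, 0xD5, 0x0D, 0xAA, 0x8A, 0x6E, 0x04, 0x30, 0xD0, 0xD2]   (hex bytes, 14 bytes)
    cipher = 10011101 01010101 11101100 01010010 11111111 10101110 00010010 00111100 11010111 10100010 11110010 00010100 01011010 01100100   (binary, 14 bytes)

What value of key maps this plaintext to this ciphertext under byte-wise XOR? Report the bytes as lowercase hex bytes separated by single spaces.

e9 10 1d ce b9 7b 1f 96 5d cc f6 24 8a b6

Since cipher = m ⊕ key, XORing both sides with m gives key = m ⊕ cipher.
byte 0: 116 XOR 157 = 233
byte 1:  69 XOR  85 =  16
byte 2: 241 XOR 236 =  29
byte 3: 156 XOR  82 = 206
byte 4:  70 XOR 255 = 185
byte 5: 213 XOR 174 = 123
byte 6:  13 XOR  18 =  31
byte 7: 170 XOR  60 = 150
byte 8: 138 XOR 215 =  93
byte 9: 110 XOR 162 = 204
byte 10:   4 XOR 242 = 246
byte 11:  48 XOR  20 =  36
byte 12: 208 XOR  90 = 138
byte 13: 210 XOR 100 = 182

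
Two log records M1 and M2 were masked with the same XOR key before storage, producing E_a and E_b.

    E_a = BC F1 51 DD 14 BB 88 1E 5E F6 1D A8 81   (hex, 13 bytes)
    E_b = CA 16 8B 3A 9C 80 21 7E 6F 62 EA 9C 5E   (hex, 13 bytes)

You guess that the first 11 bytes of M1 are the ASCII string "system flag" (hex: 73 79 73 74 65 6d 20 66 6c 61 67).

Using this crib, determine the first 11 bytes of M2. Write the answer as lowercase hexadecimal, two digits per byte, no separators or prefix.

059ea993ed5689065df590

First, E_a ⊕ E_b = (M1 ⊕ K) ⊕ (M2 ⊕ K) = M1 ⊕ M2, so the key drops out. Then M2 = (M1 ⊕ M2) ⊕ M1 over the first 11 bytes.
byte 0: (bc ⊕ ca) ⊕ 73 = 76 ⊕ 73 = 05
byte 1: (f1 ⊕ 16) ⊕ 79 = e7 ⊕ 79 = 9e
byte 2: (51 ⊕ 8b) ⊕ 73 = da ⊕ 73 = a9
byte 3: (dd ⊕ 3a) ⊕ 74 = e7 ⊕ 74 = 93
byte 4: (14 ⊕ 9c) ⊕ 65 = 88 ⊕ 65 = ed
byte 5: (bb ⊕ 80) ⊕ 6d = 3b ⊕ 6d = 56
byte 6: (88 ⊕ 21) ⊕ 20 = a9 ⊕ 20 = 89
byte 7: (1e ⊕ 7e) ⊕ 66 = 60 ⊕ 66 = 06
byte 8: (5e ⊕ 6f) ⊕ 6c = 31 ⊕ 6c = 5d
byte 9: (f6 ⊕ 62) ⊕ 61 = 94 ⊕ 61 = f5
byte 10: (1d ⊕ ea) ⊕ 67 = f7 ⊕ 67 = 90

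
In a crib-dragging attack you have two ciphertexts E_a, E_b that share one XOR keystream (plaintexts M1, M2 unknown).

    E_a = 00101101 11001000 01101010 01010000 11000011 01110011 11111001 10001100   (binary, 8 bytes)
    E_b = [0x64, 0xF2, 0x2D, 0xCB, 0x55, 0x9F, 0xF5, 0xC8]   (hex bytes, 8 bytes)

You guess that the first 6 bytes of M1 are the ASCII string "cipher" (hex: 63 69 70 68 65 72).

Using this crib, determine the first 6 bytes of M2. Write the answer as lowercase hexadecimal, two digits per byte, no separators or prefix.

First, E_a ⊕ E_b = (M1 ⊕ K) ⊕ (M2 ⊕ K) = M1 ⊕ M2, so the key drops out. Then M2 = (M1 ⊕ M2) ⊕ M1 over the first 6 bytes.
byte 0: (2d xor 64) xor 63 = 49 xor 63 = 2a
byte 1: (c8 xor f2) xor 69 = 3a xor 69 = 53
byte 2: (6a xor 2d) xor 70 = 47 xor 70 = 37
byte 3: (50 xor cb) xor 68 = 9b xor 68 = f3
byte 4: (c3 xor 55) xor 65 = 96 xor 65 = f3
byte 5: (73 xor 9f) xor 72 = ec xor 72 = 9e

2a5337f3f39e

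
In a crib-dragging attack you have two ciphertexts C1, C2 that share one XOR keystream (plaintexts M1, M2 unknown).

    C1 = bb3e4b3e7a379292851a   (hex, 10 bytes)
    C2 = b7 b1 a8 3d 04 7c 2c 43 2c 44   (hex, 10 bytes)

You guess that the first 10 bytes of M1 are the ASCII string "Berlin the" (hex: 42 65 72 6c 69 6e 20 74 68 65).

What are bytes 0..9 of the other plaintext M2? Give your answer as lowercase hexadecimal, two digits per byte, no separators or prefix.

First, C1 ⊕ C2 = (M1 ⊕ K) ⊕ (M2 ⊕ K) = M1 ⊕ M2, so the key drops out. Then M2 = (M1 ⊕ M2) ⊕ M1 over the first 10 bytes.
byte 0: (bb xor b7) xor 42 = 0c xor 42 = 4e
byte 1: (3e xor b1) xor 65 = 8f xor 65 = ea
byte 2: (4b xor a8) xor 72 = e3 xor 72 = 91
byte 3: (3e xor 3d) xor 6c = 03 xor 6c = 6f
byte 4: (7a xor 04) xor 69 = 7e xor 69 = 17
byte 5: (37 xor 7c) xor 6e = 4b xor 6e = 25
byte 6: (92 xor 2c) xor 20 = be xor 20 = 9e
byte 7: (92 xor 43) xor 74 = d1 xor 74 = a5
byte 8: (85 xor 2c) xor 68 = a9 xor 68 = c1
byte 9: (1a xor 44) xor 65 = 5e xor 65 = 3b

4eea916f17259ea5c13b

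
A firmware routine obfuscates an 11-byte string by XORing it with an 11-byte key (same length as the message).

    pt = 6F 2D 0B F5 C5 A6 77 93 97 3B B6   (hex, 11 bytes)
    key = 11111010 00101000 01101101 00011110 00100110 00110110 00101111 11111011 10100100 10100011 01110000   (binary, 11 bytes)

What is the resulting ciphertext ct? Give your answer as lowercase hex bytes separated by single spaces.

XOR is its own inverse, so applying the key byte-wise gives the result directly.
byte 0: 6f ^ fa = 95
byte 1: 2d ^ 28 = 05
byte 2: 0b ^ 6d = 66
byte 3: f5 ^ 1e = eb
byte 4: c5 ^ 26 = e3
byte 5: a6 ^ 36 = 90
byte 6: 77 ^ 2f = 58
byte 7: 93 ^ fb = 68
byte 8: 97 ^ a4 = 33
byte 9: 3b ^ a3 = 98
byte 10: b6 ^ 70 = c6

95 05 66 eb e3 90 58 68 33 98 c6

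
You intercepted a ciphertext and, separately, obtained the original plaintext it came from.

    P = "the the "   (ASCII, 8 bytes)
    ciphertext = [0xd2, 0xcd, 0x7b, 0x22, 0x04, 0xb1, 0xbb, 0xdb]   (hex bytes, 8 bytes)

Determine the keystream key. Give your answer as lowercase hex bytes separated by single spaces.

a6 a5 1e 02 70 d9 de fb

Since ciphertext = P ⊕ key, XORing both sides with P gives key = P ⊕ ciphertext.
116 xor 210 = 166
104 xor 205 = 165
101 xor 123 =  30
 32 xor  34 =   2
116 xor   4 = 112
104 xor 177 = 217
101 xor 187 = 222
 32 xor 219 = 251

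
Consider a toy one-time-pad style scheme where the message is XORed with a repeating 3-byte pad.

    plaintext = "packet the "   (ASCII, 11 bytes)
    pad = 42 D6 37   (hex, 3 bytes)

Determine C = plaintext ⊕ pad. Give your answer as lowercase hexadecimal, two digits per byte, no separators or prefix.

The 3-byte key repeats, so the effective keystream is 42 d6 37 42 d6 37 42 d6 37 42 d6.
byte 0: 70 ⊕ 42 = 32
byte 1: 61 ⊕ d6 = b7
byte 2: 63 ⊕ 37 = 54
byte 3: 6b ⊕ 42 = 29
byte 4: 65 ⊕ d6 = b3
byte 5: 74 ⊕ 37 = 43
byte 6: 20 ⊕ 42 = 62
byte 7: 74 ⊕ d6 = a2
byte 8: 68 ⊕ 37 = 5f
byte 9: 65 ⊕ 42 = 27
byte 10: 20 ⊕ d6 = f6

32b75429b34362a25f27f6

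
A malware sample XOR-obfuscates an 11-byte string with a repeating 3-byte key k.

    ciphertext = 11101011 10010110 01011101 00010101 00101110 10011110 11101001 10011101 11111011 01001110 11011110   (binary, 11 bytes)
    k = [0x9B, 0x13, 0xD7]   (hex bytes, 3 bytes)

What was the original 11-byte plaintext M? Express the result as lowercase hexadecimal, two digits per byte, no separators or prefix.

70858a8e3d49728e2cd5cd

The 3-byte key repeats, so the effective keystream is 9b 13 d7 9b 13 d7 9b 13 d7 9b 13.
byte 0: eb ⊕ 9b = 70
byte 1: 96 ⊕ 13 = 85
byte 2: 5d ⊕ d7 = 8a
byte 3: 15 ⊕ 9b = 8e
byte 4: 2e ⊕ 13 = 3d
byte 5: 9e ⊕ d7 = 49
byte 6: e9 ⊕ 9b = 72
byte 7: 9d ⊕ 13 = 8e
byte 8: fb ⊕ d7 = 2c
byte 9: 4e ⊕ 9b = d5
byte 10: de ⊕ 13 = cd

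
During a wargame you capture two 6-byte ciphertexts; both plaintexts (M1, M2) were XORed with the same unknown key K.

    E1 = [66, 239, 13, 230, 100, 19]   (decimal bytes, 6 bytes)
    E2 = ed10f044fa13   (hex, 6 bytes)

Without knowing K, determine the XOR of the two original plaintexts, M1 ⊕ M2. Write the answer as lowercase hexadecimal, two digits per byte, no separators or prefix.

E1 ⊕ E2 = (M1 ⊕ K) ⊕ (M2 ⊕ K) = M1 ⊕ M2 — the shared key cancels under XOR.
 66 ^ 237 = 175
239 ^  16 = 255
 13 ^ 240 = 253
230 ^  68 = 162
100 ^ 250 = 158
 19 ^  19 =   0

affffda29e00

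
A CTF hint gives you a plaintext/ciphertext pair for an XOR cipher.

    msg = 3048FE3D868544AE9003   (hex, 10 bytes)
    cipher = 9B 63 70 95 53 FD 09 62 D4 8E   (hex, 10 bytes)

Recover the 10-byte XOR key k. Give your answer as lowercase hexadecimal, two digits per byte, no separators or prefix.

Since cipher = msg ⊕ k, XORing both sides with msg gives k = msg ⊕ cipher.
30 ^ 9b = ab
48 ^ 63 = 2b
fe ^ 70 = 8e
3d ^ 95 = a8
86 ^ 53 = d5
85 ^ fd = 78
44 ^ 09 = 4d
ae ^ 62 = cc
90 ^ d4 = 44
03 ^ 8e = 8d

ab2b8ea8d5784dcc448d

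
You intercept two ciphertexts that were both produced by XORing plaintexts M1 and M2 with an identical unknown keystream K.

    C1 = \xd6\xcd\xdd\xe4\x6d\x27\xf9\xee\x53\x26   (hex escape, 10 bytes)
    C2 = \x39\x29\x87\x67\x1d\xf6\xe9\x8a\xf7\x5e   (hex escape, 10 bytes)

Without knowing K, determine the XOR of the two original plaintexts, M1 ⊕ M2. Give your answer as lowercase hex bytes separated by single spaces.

C1 ⊕ C2 = (M1 ⊕ K) ⊕ (M2 ⊕ K) = M1 ⊕ M2 — the shared key cancels under XOR.
214 xor  57 = 239
205 xor  41 = 228
221 xor 135 =  90
228 xor 103 = 131
109 xor  29 = 112
 39 xor 246 = 209
249 xor 233 =  16
238 xor 138 = 100
 83 xor 247 = 164
 38 xor  94 = 120

ef e4 5a 83 70 d1 10 64 a4 78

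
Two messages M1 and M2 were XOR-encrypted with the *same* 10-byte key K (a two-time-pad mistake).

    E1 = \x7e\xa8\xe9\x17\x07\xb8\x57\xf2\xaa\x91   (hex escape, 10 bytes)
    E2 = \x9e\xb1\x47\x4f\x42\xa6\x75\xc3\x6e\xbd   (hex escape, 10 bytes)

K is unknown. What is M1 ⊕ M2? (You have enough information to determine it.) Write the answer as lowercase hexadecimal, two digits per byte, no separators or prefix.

E1 ⊕ E2 = (M1 ⊕ K) ⊕ (M2 ⊕ K) = M1 ⊕ M2 — the shared key cancels under XOR.
01111110 ^ 10011110 = 11100000
10101000 ^ 10110001 = 00011001
11101001 ^ 01000111 = 10101110
00010111 ^ 01001111 = 01011000
00000111 ^ 01000010 = 01000101
10111000 ^ 10100110 = 00011110
01010111 ^ 01110101 = 00100010
11110010 ^ 11000011 = 00110001
10101010 ^ 01101110 = 11000100
10010001 ^ 10111101 = 00101100

e019ae58451e2231c42c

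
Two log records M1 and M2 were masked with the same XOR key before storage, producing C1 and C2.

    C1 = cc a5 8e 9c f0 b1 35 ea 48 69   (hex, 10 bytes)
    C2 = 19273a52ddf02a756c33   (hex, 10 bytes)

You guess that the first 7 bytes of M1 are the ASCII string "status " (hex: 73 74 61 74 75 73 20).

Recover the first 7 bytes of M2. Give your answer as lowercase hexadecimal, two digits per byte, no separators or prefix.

First, C1 ⊕ C2 = (M1 ⊕ K) ⊕ (M2 ⊕ K) = M1 ⊕ M2, so the key drops out. Then M2 = (M1 ⊕ M2) ⊕ M1 over the first 7 bytes.
byte 0: (cc XOR 19) XOR 73 = d5 XOR 73 = a6
byte 1: (a5 XOR 27) XOR 74 = 82 XOR 74 = f6
byte 2: (8e XOR 3a) XOR 61 = b4 XOR 61 = d5
byte 3: (9c XOR 52) XOR 74 = ce XOR 74 = ba
byte 4: (f0 XOR dd) XOR 75 = 2d XOR 75 = 58
byte 5: (b1 XOR f0) XOR 73 = 41 XOR 73 = 32
byte 6: (35 XOR 2a) XOR 20 = 1f XOR 20 = 3f

a6f6d5ba58323f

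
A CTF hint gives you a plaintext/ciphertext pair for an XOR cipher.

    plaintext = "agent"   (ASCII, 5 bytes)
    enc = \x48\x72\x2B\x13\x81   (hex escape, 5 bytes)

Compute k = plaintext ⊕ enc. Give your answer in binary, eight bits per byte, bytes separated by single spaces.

Since enc = plaintext ⊕ k, XORing both sides with plaintext gives k = plaintext ⊕ enc.
01100001 ^ 01001000 = 00101001
01100111 ^ 01110010 = 00010101
01100101 ^ 00101011 = 01001110
01101110 ^ 00010011 = 01111101
01110100 ^ 10000001 = 11110101

00101001 00010101 01001110 01111101 11110101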